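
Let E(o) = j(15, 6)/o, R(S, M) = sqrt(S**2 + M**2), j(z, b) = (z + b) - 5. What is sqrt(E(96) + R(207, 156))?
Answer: sqrt(6 + 108*sqrt(7465))/6 ≈ 16.105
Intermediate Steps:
j(z, b) = -5 + b + z (j(z, b) = (b + z) - 5 = -5 + b + z)
R(S, M) = sqrt(M**2 + S**2)
E(o) = 16/o (E(o) = (-5 + 6 + 15)/o = 16/o)
sqrt(E(96) + R(207, 156)) = sqrt(16/96 + sqrt(156**2 + 207**2)) = sqrt(16*(1/96) + sqrt(24336 + 42849)) = sqrt(1/6 + sqrt(67185)) = sqrt(1/6 + 3*sqrt(7465))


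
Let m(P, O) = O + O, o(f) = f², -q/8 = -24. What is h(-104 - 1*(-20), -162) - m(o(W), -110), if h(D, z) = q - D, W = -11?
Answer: 496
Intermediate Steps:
q = 192 (q = -8*(-24) = 192)
h(D, z) = 192 - D
m(P, O) = 2*O
h(-104 - 1*(-20), -162) - m(o(W), -110) = (192 - (-104 - 1*(-20))) - 2*(-110) = (192 - (-104 + 20)) - 1*(-220) = (192 - 1*(-84)) + 220 = (192 + 84) + 220 = 276 + 220 = 496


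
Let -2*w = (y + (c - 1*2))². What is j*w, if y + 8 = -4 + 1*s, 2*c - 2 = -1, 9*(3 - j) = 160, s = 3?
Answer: 6517/8 ≈ 814.63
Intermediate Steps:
j = -133/9 (j = 3 - ⅑*160 = 3 - 160/9 = -133/9 ≈ -14.778)
c = ½ (c = 1 + (½)*(-1) = 1 - ½ = ½ ≈ 0.50000)
y = -9 (y = -8 + (-4 + 1*3) = -8 + (-4 + 3) = -8 - 1 = -9)
w = -441/8 (w = -(-9 + (½ - 1*2))²/2 = -(-9 + (½ - 2))²/2 = -(-9 - 3/2)²/2 = -(-21/2)²/2 = -½*441/4 = -441/8 ≈ -55.125)
j*w = -133/9*(-441/8) = 6517/8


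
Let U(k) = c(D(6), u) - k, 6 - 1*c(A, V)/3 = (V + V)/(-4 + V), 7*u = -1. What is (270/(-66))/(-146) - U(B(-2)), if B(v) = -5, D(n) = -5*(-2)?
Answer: -1060261/46574 ≈ -22.765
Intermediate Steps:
u = -⅐ (u = (⅐)*(-1) = -⅐ ≈ -0.14286)
D(n) = 10
c(A, V) = 18 - 6*V/(-4 + V) (c(A, V) = 18 - 3*(V + V)/(-4 + V) = 18 - 3*2*V/(-4 + V) = 18 - 6*V/(-4 + V))
U(k) = 516/29 - k (U(k) = 12*(-6 - ⅐)/(-4 - ⅐) - k = 12*(-43/7)/(-29/7) - k = 12*(-7/29)*(-43/7) - k = 516/29 - k)
(270/(-66))/(-146) - U(B(-2)) = (270/(-66))/(-146) - (516/29 - 1*(-5)) = (270*(-1/66))*(-1/146) - (516/29 + 5) = -45/11*(-1/146) - 1*661/29 = 45/1606 - 661/29 = -1060261/46574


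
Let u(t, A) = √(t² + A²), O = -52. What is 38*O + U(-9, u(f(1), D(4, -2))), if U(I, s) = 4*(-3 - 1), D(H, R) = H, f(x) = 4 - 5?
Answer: -1992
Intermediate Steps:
f(x) = -1
u(t, A) = √(A² + t²)
U(I, s) = -16 (U(I, s) = 4*(-4) = -16)
38*O + U(-9, u(f(1), D(4, -2))) = 38*(-52) - 16 = -1976 - 16 = -1992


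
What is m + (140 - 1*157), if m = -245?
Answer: -262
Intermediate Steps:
m + (140 - 1*157) = -245 + (140 - 1*157) = -245 + (140 - 157) = -245 - 17 = -262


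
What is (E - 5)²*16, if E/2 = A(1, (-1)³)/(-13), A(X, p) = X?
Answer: 71824/169 ≈ 424.99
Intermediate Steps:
E = -2/13 (E = 2*(1/(-13)) = 2*(1*(-1/13)) = 2*(-1/13) = -2/13 ≈ -0.15385)
(E - 5)²*16 = (-2/13 - 5)²*16 = (-67/13)²*16 = (4489/169)*16 = 71824/169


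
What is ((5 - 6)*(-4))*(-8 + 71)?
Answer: 252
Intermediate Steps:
((5 - 6)*(-4))*(-8 + 71) = -1*(-4)*63 = 4*63 = 252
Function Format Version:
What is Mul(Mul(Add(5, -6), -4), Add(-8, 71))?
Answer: 252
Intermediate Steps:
Mul(Mul(Add(5, -6), -4), Add(-8, 71)) = Mul(Mul(-1, -4), 63) = Mul(4, 63) = 252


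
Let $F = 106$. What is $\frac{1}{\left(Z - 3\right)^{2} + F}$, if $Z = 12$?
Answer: $\frac{1}{187} \approx 0.0053476$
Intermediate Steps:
$\frac{1}{\left(Z - 3\right)^{2} + F} = \frac{1}{\left(12 - 3\right)^{2} + 106} = \frac{1}{9^{2} + 106} = \frac{1}{81 + 106} = \frac{1}{187}$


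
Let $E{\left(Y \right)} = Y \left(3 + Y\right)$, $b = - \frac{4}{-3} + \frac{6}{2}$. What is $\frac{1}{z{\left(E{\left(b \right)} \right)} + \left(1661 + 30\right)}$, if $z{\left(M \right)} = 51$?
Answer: $\frac{1}{1742} \approx 0.00057405$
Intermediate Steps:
$b = \frac{13}{3}$ ($b = \left(-4\right) \left(- \frac{1}{3}\right) + 6 \cdot \frac{1}{2} = \frac{4}{3} + 3 = \frac{13}{3} \approx 4.3333$)
$\frac{1}{z{\left(E{\left(b \right)} \right)} + \left(1661 + 30\right)} = \frac{1}{51 + \left(1661 + 30\right)} = \frac{1}{51 + 1691} = \frac{1}{1742}$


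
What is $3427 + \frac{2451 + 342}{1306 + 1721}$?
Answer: $\frac{3458774}{1009} \approx 3427.9$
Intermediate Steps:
$3427 + \frac{2451 + 342}{1306 + 1721} = 3427 + \frac{2793}{3027} = 3427 + 2793 \cdot \frac{1}{3027} = 3427 + \frac{931}{1009} = \frac{3458774}{1009}$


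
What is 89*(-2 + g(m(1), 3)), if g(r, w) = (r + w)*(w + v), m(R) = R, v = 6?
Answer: 3026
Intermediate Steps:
g(r, w) = (6 + w)*(r + w) (g(r, w) = (r + w)*(w + 6) = (r + w)*(6 + w) = (6 + w)*(r + w))
89*(-2 + g(m(1), 3)) = 89*(-2 + (3² + 6*1 + 6*3 + 1*3)) = 89*(-2 + (9 + 6 + 18 + 3)) = 89*(-2 + 36) = 89*34 = 3026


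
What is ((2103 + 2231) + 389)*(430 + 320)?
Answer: 3542250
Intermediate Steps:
((2103 + 2231) + 389)*(430 + 320) = (4334 + 389)*750 = 4723*750 = 3542250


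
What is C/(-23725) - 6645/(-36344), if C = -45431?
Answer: 1808796889/862261400 ≈ 2.0977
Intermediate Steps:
C/(-23725) - 6645/(-36344) = -45431/(-23725) - 6645/(-36344) = -45431*(-1/23725) - 6645*(-1/36344) = 45431/23725 + 6645/36344 = 1808796889/862261400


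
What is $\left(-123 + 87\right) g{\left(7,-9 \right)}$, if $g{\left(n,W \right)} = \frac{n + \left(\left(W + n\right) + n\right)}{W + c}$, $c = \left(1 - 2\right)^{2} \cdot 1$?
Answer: $54$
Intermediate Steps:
$c = 1$ ($c = \left(-1\right)^{2} \cdot 1 = 1 \cdot 1 = 1$)
$g{\left(n,W \right)} = \frac{W + 3 n}{1 + W}$ ($g{\left(n,W \right)} = \frac{n + \left(\left(W + n\right) + n\right)}{W + 1} = \frac{n + \left(W + 2 n\right)}{1 + W} = \frac{W + 3 n}{1 + W}$)
$\left(-123 + 87\right) g{\left(7,-9 \right)} = \left(-123 + 87\right) \frac{-9 + 3 \cdot 7}{1 - 9} = - 36 \frac{-9 + 21}{-8} = - 36 \left(\left(- \frac{1}{8}\right) 12\right) = \left(-36\right) \left(- \frac{3}{2}\right) = 54$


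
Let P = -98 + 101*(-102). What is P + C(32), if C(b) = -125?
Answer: -10525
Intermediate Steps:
P = -10400 (P = -98 - 10302 = -10400)
P + C(32) = -10400 - 125 = -10525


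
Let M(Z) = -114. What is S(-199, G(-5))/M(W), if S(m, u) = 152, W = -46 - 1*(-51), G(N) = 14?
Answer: -4/3 ≈ -1.3333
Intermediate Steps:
W = 5 (W = -46 + 51 = 5)
S(-199, G(-5))/M(W) = 152/(-114) = 152*(-1/114) = -4/3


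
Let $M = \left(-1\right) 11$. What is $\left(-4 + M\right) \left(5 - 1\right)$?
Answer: $-60$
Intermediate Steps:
$M = -11$
$\left(-4 + M\right) \left(5 - 1\right) = \left(-4 - 11\right) \left(5 - 1\right) = \left(-15\right) 4 = -60$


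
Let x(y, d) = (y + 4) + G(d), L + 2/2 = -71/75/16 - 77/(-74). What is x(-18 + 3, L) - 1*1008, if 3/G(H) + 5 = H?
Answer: -227193913/222827 ≈ -1019.6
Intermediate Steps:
G(H) = 3/(-5 + H)
L = -827/44400 (L = -1 + (-71/75/16 - 77/(-74)) = -1 + (-71*1/75*(1/16) - 77*(-1/74)) = -1 + (-71/75*1/16 + 77/74) = -1 + (-71/1200 + 77/74) = -1 + 43573/44400 = -827/44400 ≈ -0.018626)
x(y, d) = 4 + y + 3/(-5 + d) (x(y, d) = (y + 4) + 3/(-5 + d) = (4 + y) + 3/(-5 + d) = 4 + y + 3/(-5 + d))
x(-18 + 3, L) - 1*1008 = (3 + (-5 - 827/44400)*(4 + (-18 + 3)))/(-5 - 827/44400) - 1*1008 = (3 - 222827*(4 - 15)/44400)/(-222827/44400) - 1008 = -44400*(3 - 222827/44400*(-11))/222827 - 1008 = -44400*(3 + 2451097/44400)/222827 - 1008 = -44400/222827*2584297/44400 - 1008 = -2584297/222827 - 1008 = -227193913/222827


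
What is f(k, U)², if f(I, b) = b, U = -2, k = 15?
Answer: 4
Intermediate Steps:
f(k, U)² = (-2)² = 4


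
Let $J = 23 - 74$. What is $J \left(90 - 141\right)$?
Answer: $2601$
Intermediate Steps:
$J = -51$
$J \left(90 - 141\right) = - 51 \left(90 - 141\right) = \left(-51\right) \left(-51\right) = 2601$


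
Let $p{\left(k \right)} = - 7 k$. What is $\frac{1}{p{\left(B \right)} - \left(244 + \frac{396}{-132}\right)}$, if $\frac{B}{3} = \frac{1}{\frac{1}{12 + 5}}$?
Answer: $- \frac{1}{598} \approx -0.0016722$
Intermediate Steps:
$B = 51$ ($B = \frac{3}{\frac{1}{12 + 5}} = \frac{3}{\frac{1}{17}} = 3 \frac{1}{\frac{1}{17}} = 3 \cdot 17 = 51$)
$\frac{1}{p{\left(B \right)} - \left(244 + \frac{396}{-132}\right)} = \frac{1}{\left(-7\right) 51 - \left(244 + \frac{396}{-132}\right)} = \frac{1}{-357 - 241} = \frac{1}{-598} = - \frac{1}{598}$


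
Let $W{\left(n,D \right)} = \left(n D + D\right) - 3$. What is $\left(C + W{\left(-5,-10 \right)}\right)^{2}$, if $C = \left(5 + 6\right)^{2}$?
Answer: $24964$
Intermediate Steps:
$W{\left(n,D \right)} = -3 + D + D n$ ($W{\left(n,D \right)} = \left(D n + D\right) - 3 = \left(D + D n\right) - 3 = -3 + D + D n$)
$C = 121$ ($C = 11^{2} = 121$)
$\left(C + W{\left(-5,-10 \right)}\right)^{2} = \left(121 - -37\right)^{2} = \left(121 + 37\right)^{2} = 158^{2} = 24964$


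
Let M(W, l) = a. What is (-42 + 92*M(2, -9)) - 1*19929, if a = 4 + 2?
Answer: -19419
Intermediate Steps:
a = 6
M(W, l) = 6
(-42 + 92*M(2, -9)) - 1*19929 = (-42 + 92*6) - 1*19929 = (-42 + 552) - 19929 = 510 - 19929 = -19419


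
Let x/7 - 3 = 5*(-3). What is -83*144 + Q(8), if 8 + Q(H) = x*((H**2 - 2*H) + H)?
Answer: -16664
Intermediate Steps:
x = -84 (x = 21 + 7*(5*(-3)) = 21 + 7*(-15) = 21 - 105 = -84)
Q(H) = -8 - 84*H**2 + 84*H (Q(H) = -8 - 84*((H**2 - 2*H) + H) = -8 - 84*(H**2 - H) = -8 + (-84*H**2 + 84*H) = -8 - 84*H**2 + 84*H)
-83*144 + Q(8) = -83*144 + (-8 - 84*8**2 + 84*8) = -11952 + (-8 - 84*64 + 672) = -11952 + (-8 - 5376 + 672) = -11952 - 4712 = -16664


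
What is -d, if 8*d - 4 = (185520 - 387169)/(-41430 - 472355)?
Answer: -2256789/4110280 ≈ -0.54906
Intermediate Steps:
d = 2256789/4110280 (d = ½ + ((185520 - 387169)/(-41430 - 472355))/8 = ½ + (-201649/(-513785))/8 = ½ + (-201649*(-1/513785))/8 = ½ + (⅛)*(201649/513785) = ½ + 201649/4110280 = 2256789/4110280 ≈ 0.54906)
-d = -1*2256789/4110280 = -2256789/4110280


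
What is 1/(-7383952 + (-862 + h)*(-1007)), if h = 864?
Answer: -1/7385966 ≈ -1.3539e-7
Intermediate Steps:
1/(-7383952 + (-862 + h)*(-1007)) = 1/(-7383952 + (-862 + 864)*(-1007)) = 1/(-7383952 + 2*(-1007)) = 1/(-7383952 - 2014) = 1/(-7385966) = -1/7385966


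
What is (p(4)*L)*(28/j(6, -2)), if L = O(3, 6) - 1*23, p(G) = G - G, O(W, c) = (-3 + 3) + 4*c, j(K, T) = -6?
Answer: 0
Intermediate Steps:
O(W, c) = 4*c (O(W, c) = 0 + 4*c = 4*c)
p(G) = 0
L = 1 (L = 4*6 - 1*23 = 24 - 23 = 1)
(p(4)*L)*(28/j(6, -2)) = (0*1)*(28/(-6)) = 0*(28*(-1/6)) = 0*(-14/3) = 0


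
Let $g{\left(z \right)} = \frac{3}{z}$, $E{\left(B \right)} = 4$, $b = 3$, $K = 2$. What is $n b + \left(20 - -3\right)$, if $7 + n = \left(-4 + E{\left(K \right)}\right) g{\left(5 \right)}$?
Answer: $2$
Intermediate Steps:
$n = -7$ ($n = -7 + \left(-4 + 4\right) \frac{3}{5} = -7 + 0 \cdot 3 \cdot \frac{1}{5} = -7 + 0 \cdot \frac{3}{5} = -7 + 0 = -7$)
$n b + \left(20 - -3\right) = \left(-7\right) 3 + \left(20 - -3\right) = -21 + \left(20 + 3\right) = -21 + 23 = 2$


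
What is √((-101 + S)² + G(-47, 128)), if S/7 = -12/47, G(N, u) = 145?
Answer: 7*√482834/47 ≈ 103.49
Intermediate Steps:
S = -84/47 (S = 7*(-12/47) = -84/47 ≈ -1.7872)
√((-101 + S)² + G(-47, 128)) = √((-101 - 84/47)² + 145) = √((-4831/47)² + 145) = √(23338561/2209 + 145) = √(23658866/2209) = 7*√482834/47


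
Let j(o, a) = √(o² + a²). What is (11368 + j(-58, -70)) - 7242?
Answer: 4126 + 2*√2066 ≈ 4216.9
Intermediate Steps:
j(o, a) = √(a² + o²)
(11368 + j(-58, -70)) - 7242 = (11368 + √((-70)² + (-58)²)) - 7242 = (11368 + √(4900 + 3364)) - 7242 = (11368 + √8264) - 7242 = (11368 + 2*√2066) - 7242 = 4126 + 2*√2066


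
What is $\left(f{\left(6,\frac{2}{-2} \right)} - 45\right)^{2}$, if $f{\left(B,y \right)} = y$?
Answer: $2116$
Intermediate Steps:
$\left(f{\left(6,\frac{2}{-2} \right)} - 45\right)^{2} = \left(\frac{2}{-2} - 45\right)^{2} = \left(2 \left(- \frac{1}{2}\right) - 45\right)^{2} = \left(-1 - 45\right)^{2} = \left(-46\right)^{2} = 2116$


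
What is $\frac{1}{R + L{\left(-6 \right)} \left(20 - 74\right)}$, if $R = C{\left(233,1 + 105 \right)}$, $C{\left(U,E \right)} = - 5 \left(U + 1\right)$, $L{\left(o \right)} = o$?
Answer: $- \frac{1}{846} \approx -0.001182$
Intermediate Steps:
$C{\left(U,E \right)} = -5 - 5 U$ ($C{\left(U,E \right)} = - 5 \left(1 + U\right) = -5 - 5 U$)
$R = -1170$ ($R = -5 - 1165 = -1170$)
$\frac{1}{R + L{\left(-6 \right)} \left(20 - 74\right)} = \frac{1}{-1170 - 6 \left(20 - 74\right)} = \frac{1}{-1170 - -324} = \frac{1}{-1170 + 324} = \frac{1}{-846} = - \frac{1}{846}$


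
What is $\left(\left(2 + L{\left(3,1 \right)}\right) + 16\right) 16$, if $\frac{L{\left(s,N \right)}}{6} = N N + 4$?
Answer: $768$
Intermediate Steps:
$L{\left(s,N \right)} = 24 + 6 N^{2}$ ($L{\left(s,N \right)} = 6 \left(N N + 4\right) = 6 \left(N^{2} + 4\right) = 6 \left(4 + N^{2}\right) = 24 + 6 N^{2}$)
$\left(\left(2 + L{\left(3,1 \right)}\right) + 16\right) 16 = \left(\left(2 + \left(24 + 6 \cdot 1^{2}\right)\right) + 16\right) 16 = \left(\left(2 + \left(24 + 6 \cdot 1\right)\right) + 16\right) 16 = \left(\left(2 + \left(24 + 6\right)\right) + 16\right) 16 = \left(\left(2 + 30\right) + 16\right) 16 = \left(32 + 16\right) 16 = 48 \cdot 16 = 768$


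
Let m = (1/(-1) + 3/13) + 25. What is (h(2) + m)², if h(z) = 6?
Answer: 154449/169 ≈ 913.90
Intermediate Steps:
m = 315/13 (m = (1*(-1) + 3*(1/13)) + 25 = (-1 + 3/13) + 25 = -10/13 + 25 = 315/13 ≈ 24.231)
(h(2) + m)² = (6 + 315/13)² = (393/13)² = 154449/169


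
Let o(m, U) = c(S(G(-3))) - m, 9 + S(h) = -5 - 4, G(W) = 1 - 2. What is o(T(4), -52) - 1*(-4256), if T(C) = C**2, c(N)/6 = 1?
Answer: 4246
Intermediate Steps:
G(W) = -1
S(h) = -18 (S(h) = -9 + (-5 - 4) = -9 - 9 = -18)
c(N) = 6 (c(N) = 6*1 = 6)
o(m, U) = 6 - m
o(T(4), -52) - 1*(-4256) = (6 - 1*4**2) - 1*(-4256) = (6 - 1*16) + 4256 = (6 - 16) + 4256 = -10 + 4256 = 4246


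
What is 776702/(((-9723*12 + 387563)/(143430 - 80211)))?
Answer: 49102323738/270887 ≈ 1.8127e+5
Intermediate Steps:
776702/(((-9723*12 + 387563)/(143430 - 80211))) = 776702/(((-116676 + 387563)/63219)) = 776702/((270887*(1/63219))) = 776702/(270887/63219) = 776702*(63219/270887) = 49102323738/270887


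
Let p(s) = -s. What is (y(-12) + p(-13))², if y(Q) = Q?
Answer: 1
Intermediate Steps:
(y(-12) + p(-13))² = (-12 - 1*(-13))² = (-12 + 13)² = 1² = 1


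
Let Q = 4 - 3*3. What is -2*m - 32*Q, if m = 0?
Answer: 160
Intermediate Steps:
Q = -5 (Q = 4 - 9 = -5)
-2*m - 32*Q = -2*0 - 32*(-5) = 0 + 160 = 160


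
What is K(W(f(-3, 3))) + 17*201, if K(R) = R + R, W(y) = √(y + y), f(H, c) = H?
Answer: 3417 + 2*I*√6 ≈ 3417.0 + 4.899*I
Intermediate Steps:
W(y) = √2*√y (W(y) = √(2*y) = √2*√y)
K(R) = 2*R
K(W(f(-3, 3))) + 17*201 = 2*(√2*√(-3)) + 17*201 = 2*(√2*(I*√3)) + 3417 = 2*(I*√6) + 3417 = 2*I*√6 + 3417 = 3417 + 2*I*√6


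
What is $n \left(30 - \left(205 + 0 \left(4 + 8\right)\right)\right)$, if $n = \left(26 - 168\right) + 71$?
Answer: $12425$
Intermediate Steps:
$n = -71$ ($n = -142 + 71 = -71$)
$n \left(30 - \left(205 + 0 \left(4 + 8\right)\right)\right) = - 71 \left(30 - \left(205 + 0 \left(4 + 8\right)\right)\right) = - 71 \left(30 + \left(0 \cdot 12 - 205\right)\right) = - 71 \left(30 + \left(0 - 205\right)\right) = - 71 \left(30 - 205\right) = \left(-71\right) \left(-175\right) = 12425$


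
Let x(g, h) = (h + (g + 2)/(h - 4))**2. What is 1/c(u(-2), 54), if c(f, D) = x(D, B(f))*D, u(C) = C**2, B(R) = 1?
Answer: 1/16854 ≈ 5.9333e-5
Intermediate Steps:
x(g, h) = (h + (2 + g)/(-4 + h))**2
c(f, D) = D*(-1 + D)**2/9 (c(f, D) = ((2 + D + 1**2 - 4*1)**2/(-4 + 1)**2)*D = ((2 + D + 1 - 4)**2/(-3)**2)*D = ((-1 + D)**2/9)*D = D*(-1 + D)**2/9)
1/c(u(-2), 54) = 1/((1/9)*54*(-1 + 54)**2) = 1/((1/9)*54*53**2) = 1/((1/9)*54*2809) = 1/16854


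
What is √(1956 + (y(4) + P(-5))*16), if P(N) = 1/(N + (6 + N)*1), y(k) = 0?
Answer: 4*√122 ≈ 44.181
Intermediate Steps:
P(N) = 1/(6 + 2*N) (P(N) = 1/(N + (6 + N)) = 1/(6 + 2*N))
√(1956 + (y(4) + P(-5))*16) = √(1956 + (0 + 1/(2*(3 - 5)))*16) = √(1956 + (0 + (½)/(-2))*16) = √(1956 + (0 + (½)*(-½))*16) = √(1956 + (0 - ¼)*16) = √(1956 - ¼*16) = √(1956 - 4) = √1952 = 4*√122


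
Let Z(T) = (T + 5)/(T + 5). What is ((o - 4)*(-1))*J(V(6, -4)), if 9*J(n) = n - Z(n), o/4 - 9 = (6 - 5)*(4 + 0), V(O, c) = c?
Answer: 80/3 ≈ 26.667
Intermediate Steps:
Z(T) = 1 (Z(T) = (5 + T)/(5 + T) = 1)
o = 52 (o = 36 + 4*((6 - 5)*(4 + 0)) = 36 + 4*(1*4) = 36 + 4*4 = 36 + 16 = 52)
J(n) = -1/9 + n/9 (J(n) = (n - 1*1)/9 = (n - 1)/9 = (-1 + n)/9 = -1/9 + n/9)
((o - 4)*(-1))*J(V(6, -4)) = ((52 - 4)*(-1))*(-1/9 + (1/9)*(-4)) = (48*(-1))*(-1/9 - 4/9) = -48*(-5/9) = 80/3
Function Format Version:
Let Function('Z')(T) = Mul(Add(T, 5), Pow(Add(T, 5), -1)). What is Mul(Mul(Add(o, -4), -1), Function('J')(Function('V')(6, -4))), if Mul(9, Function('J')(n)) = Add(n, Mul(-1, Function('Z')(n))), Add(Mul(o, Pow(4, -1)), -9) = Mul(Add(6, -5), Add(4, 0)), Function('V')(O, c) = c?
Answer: Rational(80, 3) ≈ 26.667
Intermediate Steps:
Function('Z')(T) = 1 (Function('Z')(T) = Mul(Add(5, T), Pow(Add(5, T), -1)) = 1)
o = 52 (o = Add(36, Mul(4, Mul(Add(6, -5), Add(4, 0)))) = Add(36, Mul(4, Mul(1, 4))) = Add(36, Mul(4, 4)) = Add(36, 16) = 52)
Function('J')(n) = Add(Rational(-1, 9), Mul(Rational(1, 9), n)) (Function('J')(n) = Mul(Rational(1, 9), Add(n, Mul(-1, 1))) = Mul(Rational(1, 9), Add(n, -1)) = Mul(Rational(1, 9), Add(-1, n)) = Add(Rational(-1, 9), Mul(Rational(1, 9), n)))
Mul(Mul(Add(o, -4), -1), Function('J')(Function('V')(6, -4))) = Mul(Mul(Add(52, -4), -1), Add(Rational(-1, 9), Mul(Rational(1, 9), -4))) = Mul(Mul(48, -1), Add(Rational(-1, 9), Rational(-4, 9))) = Mul(-48, Rational(-5, 9)) = Rational(80, 3)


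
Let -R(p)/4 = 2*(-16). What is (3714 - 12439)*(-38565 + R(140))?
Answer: 335362825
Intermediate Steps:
R(p) = 128 (R(p) = -8*(-16) = -4*(-32) = 128)
(3714 - 12439)*(-38565 + R(140)) = (3714 - 12439)*(-38565 + 128) = -8725*(-38437) = 335362825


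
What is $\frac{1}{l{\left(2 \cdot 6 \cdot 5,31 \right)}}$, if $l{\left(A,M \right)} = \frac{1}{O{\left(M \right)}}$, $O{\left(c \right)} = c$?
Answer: $31$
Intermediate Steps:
$l{\left(A,M \right)} = \frac{1}{M}$
$\frac{1}{l{\left(2 \cdot 6 \cdot 5,31 \right)}} = \frac{1}{\frac{1}{31}} = 31$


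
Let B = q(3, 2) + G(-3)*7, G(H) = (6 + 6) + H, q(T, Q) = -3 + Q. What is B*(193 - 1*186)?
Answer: 434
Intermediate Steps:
G(H) = 12 + H
B = 62 (B = (-3 + 2) + (12 - 3)*7 = -1 + 9*7 = -1 + 63 = 62)
B*(193 - 1*186) = 62*(193 - 1*186) = 62*(193 - 186) = 62*7 = 434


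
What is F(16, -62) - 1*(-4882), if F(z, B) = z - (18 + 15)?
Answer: 4865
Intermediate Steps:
F(z, B) = -33 + z (F(z, B) = z - 1*33 = z - 33 = -33 + z)
F(16, -62) - 1*(-4882) = (-33 + 16) - 1*(-4882) = -17 + 4882 = 4865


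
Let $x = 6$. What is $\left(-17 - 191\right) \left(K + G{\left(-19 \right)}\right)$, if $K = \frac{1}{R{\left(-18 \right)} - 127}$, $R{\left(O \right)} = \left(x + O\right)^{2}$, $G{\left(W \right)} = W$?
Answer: $\frac{66976}{17} \approx 3939.8$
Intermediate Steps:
$R{\left(O \right)} = \left(6 + O\right)^{2}$
$K = \frac{1}{17}$ ($K = \frac{1}{\left(6 - 18\right)^{2} - 127} = \frac{1}{\left(-12\right)^{2} - 127} = \frac{1}{144 - 127} = \frac{1}{17} \approx 0.058824$)
$\left(-17 - 191\right) \left(K + G{\left(-19 \right)}\right) = \left(-17 - 191\right) \left(\frac{1}{17} - 19\right) = \left(-208\right) \left(- \frac{322}{17}\right) = \frac{66976}{17}$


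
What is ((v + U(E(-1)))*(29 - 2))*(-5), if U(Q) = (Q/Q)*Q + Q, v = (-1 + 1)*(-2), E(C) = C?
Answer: 270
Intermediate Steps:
v = 0 (v = 0*(-2) = 0)
U(Q) = 2*Q (U(Q) = 1*Q + Q = Q + Q = 2*Q)
((v + U(E(-1)))*(29 - 2))*(-5) = ((0 + 2*(-1))*(29 - 2))*(-5) = ((0 - 2)*27)*(-5) = -2*27*(-5) = -54*(-5) = 270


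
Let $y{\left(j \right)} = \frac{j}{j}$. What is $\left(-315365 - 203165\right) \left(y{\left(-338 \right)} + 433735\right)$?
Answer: $-224905128080$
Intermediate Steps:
$y{\left(j \right)} = 1$
$\left(-315365 - 203165\right) \left(y{\left(-338 \right)} + 433735\right) = \left(-315365 - 203165\right) \left(1 + 433735\right) = \left(-518530\right) 433736 = -224905128080$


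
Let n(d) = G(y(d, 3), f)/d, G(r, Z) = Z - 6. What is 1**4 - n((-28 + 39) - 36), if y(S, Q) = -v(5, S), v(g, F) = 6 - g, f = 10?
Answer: 29/25 ≈ 1.1600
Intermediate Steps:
y(S, Q) = -1 (y(S, Q) = -(6 - 1*5) = -(6 - 5) = -1*1 = -1)
G(r, Z) = -6 + Z
n(d) = 4/d (n(d) = (-6 + 10)/d = 4/d)
1**4 - n((-28 + 39) - 36) = 1**4 - 4/((-28 + 39) - 36) = 1 - 4/(11 - 36) = 1 - 4/(-25) = 1 - 4*(-1)/25 = 1 - 1*(-4/25) = 1 + 4/25 = 29/25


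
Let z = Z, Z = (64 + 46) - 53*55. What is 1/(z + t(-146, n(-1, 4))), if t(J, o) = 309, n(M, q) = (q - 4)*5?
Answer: -1/2496 ≈ -0.00040064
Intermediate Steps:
n(M, q) = -20 + 5*q (n(M, q) = (-4 + q)*5 = -20 + 5*q)
Z = -2805 (Z = 110 - 2915 = -2805)
z = -2805
1/(z + t(-146, n(-1, 4))) = 1/(-2805 + 309) = 1/(-2496) = -1/2496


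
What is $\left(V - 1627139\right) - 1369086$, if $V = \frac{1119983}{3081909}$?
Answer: $- \frac{9234091673542}{3081909} \approx -2.9962 \cdot 10^{6}$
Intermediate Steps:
$V = \frac{1119983}{3081909}$ ($V = 1119983 \cdot \frac{1}{3081909} = \frac{1119983}{3081909} \approx 0.36341$)
$\left(V - 1627139\right) - 1369086 = \left(\frac{1119983}{3081909} - 1627139\right) - 1369086 = - \frac{5014693208368}{3081909} - 1369086 = - \frac{9234091673542}{3081909}$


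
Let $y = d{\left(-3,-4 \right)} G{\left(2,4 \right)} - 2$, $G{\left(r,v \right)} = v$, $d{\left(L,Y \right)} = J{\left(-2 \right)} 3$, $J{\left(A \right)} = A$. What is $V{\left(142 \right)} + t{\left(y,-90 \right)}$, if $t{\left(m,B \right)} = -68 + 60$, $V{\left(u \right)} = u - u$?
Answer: $-8$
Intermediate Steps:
$d{\left(L,Y \right)} = -6$ ($d{\left(L,Y \right)} = \left(-2\right) 3 = -6$)
$V{\left(u \right)} = 0$
$y = -26$ ($y = \left(-6\right) 4 - 2 = -24 - 2 = -26$)
$t{\left(m,B \right)} = -8$
$V{\left(142 \right)} + t{\left(y,-90 \right)} = 0 - 8 = -8$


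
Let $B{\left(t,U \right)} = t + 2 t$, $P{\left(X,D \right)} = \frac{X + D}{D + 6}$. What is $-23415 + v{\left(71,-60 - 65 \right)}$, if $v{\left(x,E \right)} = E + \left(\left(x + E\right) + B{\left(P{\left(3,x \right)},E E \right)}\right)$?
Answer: $- \frac{1816516}{77} \approx -23591.0$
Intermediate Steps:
$P{\left(X,D \right)} = \frac{D + X}{6 + D}$
$B{\left(t,U \right)} = 3 t$
$v{\left(x,E \right)} = x + 2 E + \frac{3 \left(3 + x\right)}{6 + x}$ ($v{\left(x,E \right)} = E + \left(\left(x + E\right) + 3 \frac{x + 3}{6 + x}\right) = E + \left(\left(E + x\right) + 3 \frac{3 + x}{6 + x}\right) = E + \left(\left(E + x\right) + \frac{3 \left(3 + x\right)}{6 + x}\right) = E + \left(E + x + \frac{3 \left(3 + x\right)}{6 + x}\right) = x + 2 E + \frac{3 \left(3 + x\right)}{6 + x}$)
$-23415 + v{\left(71,-60 - 65 \right)} = -23415 + \frac{9 + 3 \cdot 71 + \left(6 + 71\right) \left(71 + 2 \left(-60 - 65\right)\right)}{6 + 71} = -23415 + \frac{9 + 213 + 77 \left(71 + 2 \left(-125\right)\right)}{77} = -23415 + \frac{9 + 213 + 77 \left(71 - 250\right)}{77} = -23415 + \frac{9 + 213 + 77 \left(-179\right)}{77} = -23415 + \frac{9 + 213 - 13783}{77} = -23415 + \frac{1}{77} \left(-13561\right) = -23415 - \frac{13561}{77} = - \frac{1816516}{77}$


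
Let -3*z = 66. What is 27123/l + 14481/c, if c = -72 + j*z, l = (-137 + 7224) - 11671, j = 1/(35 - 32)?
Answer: -34266331/181832 ≈ -188.45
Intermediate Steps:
z = -22 (z = -⅓*66 = -22)
j = ⅓ (j = 1/3 = ⅓ ≈ 0.33333)
l = -4584 (l = 7087 - 11671 = -4584)
c = -238/3 (c = -72 + (⅓)*(-22) = -72 - 22/3 = -238/3 ≈ -79.333)
27123/l + 14481/c = 27123/(-4584) + 14481/(-238/3) = 27123*(-1/4584) + 14481*(-3/238) = -9041/1528 - 43443/238 = -34266331/181832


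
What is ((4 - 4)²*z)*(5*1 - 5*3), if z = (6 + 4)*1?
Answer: 0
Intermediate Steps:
z = 10 (z = 10*1 = 10)
((4 - 4)²*z)*(5*1 - 5*3) = ((4 - 4)²*10)*(5*1 - 5*3) = (0²*10)*(5 - 15) = (0*10)*(-10) = 0*(-10) = 0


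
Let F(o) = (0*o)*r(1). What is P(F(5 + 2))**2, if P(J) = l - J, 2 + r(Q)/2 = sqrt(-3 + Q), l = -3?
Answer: 9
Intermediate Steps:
r(Q) = -4 + 2*sqrt(-3 + Q)
F(o) = 0 (F(o) = (0*o)*(-4 + 2*sqrt(-3 + 1)) = 0*(-4 + 2*sqrt(-2)) = 0*(-4 + 2*(I*sqrt(2))) = 0*(-4 + 2*I*sqrt(2)) = 0)
P(J) = -3 - J
P(F(5 + 2))**2 = (-3 - 1*0)**2 = (-3 + 0)**2 = (-3)**2 = 9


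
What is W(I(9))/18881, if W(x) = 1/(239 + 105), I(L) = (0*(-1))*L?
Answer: 1/6495064 ≈ 1.5396e-7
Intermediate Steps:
I(L) = 0 (I(L) = 0*L = 0)
W(x) = 1/344
W(I(9))/18881 = (1/344)/18881 = (1/344)*(1/18881) = 1/6495064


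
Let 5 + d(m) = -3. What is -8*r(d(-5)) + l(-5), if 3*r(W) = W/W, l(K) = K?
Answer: -23/3 ≈ -7.6667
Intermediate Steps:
d(m) = -8 (d(m) = -5 - 3 = -8)
r(W) = 1/3 (r(W) = (W/W)/3 = (1/3)*1 = 1/3)
-8*r(d(-5)) + l(-5) = -8*1/3 - 5 = -8/3 - 5 = -23/3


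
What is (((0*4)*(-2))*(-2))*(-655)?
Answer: 0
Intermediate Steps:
(((0*4)*(-2))*(-2))*(-655) = ((0*(-2))*(-2))*(-655) = (0*(-2))*(-655) = 0*(-655) = 0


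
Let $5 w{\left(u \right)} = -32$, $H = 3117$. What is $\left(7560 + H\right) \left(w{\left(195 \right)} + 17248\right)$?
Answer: $\frac{920442816}{5} \approx 1.8409 \cdot 10^{8}$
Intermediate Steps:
$w{\left(u \right)} = - \frac{32}{5}$ ($w{\left(u \right)} = \frac{1}{5} \left(-32\right) = - \frac{32}{5}$)
$\left(7560 + H\right) \left(w{\left(195 \right)} + 17248\right) = \left(7560 + 3117\right) \left(- \frac{32}{5} + 17248\right) = 10677 \cdot \frac{86208}{5} = \frac{920442816}{5}$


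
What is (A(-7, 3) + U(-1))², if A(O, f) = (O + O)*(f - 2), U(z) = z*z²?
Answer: 225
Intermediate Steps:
U(z) = z³
A(O, f) = 2*O*(-2 + f) (A(O, f) = (2*O)*(-2 + f) = 2*O*(-2 + f))
(A(-7, 3) + U(-1))² = (2*(-7)*(-2 + 3) + (-1)³)² = (2*(-7)*1 - 1)² = (-14 - 1)² = (-15)² = 225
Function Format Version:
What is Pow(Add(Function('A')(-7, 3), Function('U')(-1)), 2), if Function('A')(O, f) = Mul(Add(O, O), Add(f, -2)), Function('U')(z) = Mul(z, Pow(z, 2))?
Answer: 225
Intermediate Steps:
Function('U')(z) = Pow(z, 3)
Function('A')(O, f) = Mul(2, O, Add(-2, f)) (Function('A')(O, f) = Mul(Mul(2, O), Add(-2, f)) = Mul(2, O, Add(-2, f)))
Pow(Add(Function('A')(-7, 3), Function('U')(-1)), 2) = Pow(Add(Mul(2, -7, Add(-2, 3)), Pow(-1, 3)), 2) = Pow(Add(Mul(2, -7, 1), -1), 2) = Pow(Add(-14, -1), 2) = Pow(-15, 2) = 225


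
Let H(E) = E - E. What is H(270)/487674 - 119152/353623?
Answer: -119152/353623 ≈ -0.33695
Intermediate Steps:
H(E) = 0
H(270)/487674 - 119152/353623 = 0/487674 - 119152/353623 = 0*(1/487674) - 119152*1/353623 = 0 - 119152/353623 = -119152/353623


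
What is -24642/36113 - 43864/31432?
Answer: -294825997/141887977 ≈ -2.0779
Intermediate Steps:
-24642/36113 - 43864/31432 = -24642*1/36113 - 43864*1/31432 = -24642/36113 - 5483/3929 = -294825997/141887977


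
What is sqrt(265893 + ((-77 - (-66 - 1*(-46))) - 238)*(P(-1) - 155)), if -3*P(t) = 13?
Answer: sqrt(2816067)/3 ≈ 559.37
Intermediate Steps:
P(t) = -13/3 (P(t) = -1/3*13 = -13/3)
sqrt(265893 + ((-77 - (-66 - 1*(-46))) - 238)*(P(-1) - 155)) = sqrt(265893 + ((-77 - (-66 - 1*(-46))) - 238)*(-13/3 - 155)) = sqrt(265893 + ((-77 - (-66 + 46)) - 238)*(-478/3)) = sqrt(265893 + ((-77 - 1*(-20)) - 238)*(-478/3)) = sqrt(265893 + ((-77 + 20) - 238)*(-478/3)) = sqrt(265893 + (-57 - 238)*(-478/3)) = sqrt(265893 - 295*(-478/3)) = sqrt(265893 + 141010/3) = sqrt(938689/3) = sqrt(2816067)/3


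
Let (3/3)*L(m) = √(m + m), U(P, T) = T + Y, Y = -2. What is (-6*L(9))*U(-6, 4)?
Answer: -36*√2 ≈ -50.912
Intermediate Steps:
U(P, T) = -2 + T (U(P, T) = T - 2 = -2 + T)
L(m) = √2*√m (L(m) = √(m + m) = √(2*m) = √2*√m)
(-6*L(9))*U(-6, 4) = (-6*√2*√9)*(-2 + 4) = -6*√2*3*2 = -18*√2*2 = -36*√2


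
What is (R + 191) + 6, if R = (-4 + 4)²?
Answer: 197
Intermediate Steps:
R = 0 (R = 0² = 0)
(R + 191) + 6 = (0 + 191) + 6 = 191 + 6 = 197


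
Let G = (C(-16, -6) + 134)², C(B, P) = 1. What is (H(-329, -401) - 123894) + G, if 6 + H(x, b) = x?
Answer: -106004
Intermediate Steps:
H(x, b) = -6 + x
G = 18225 (G = (1 + 134)² = 135² = 18225)
(H(-329, -401) - 123894) + G = ((-6 - 329) - 123894) + 18225 = (-335 - 123894) + 18225 = -124229 + 18225 = -106004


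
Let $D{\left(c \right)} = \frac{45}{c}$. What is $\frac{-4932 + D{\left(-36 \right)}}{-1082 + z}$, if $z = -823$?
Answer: $\frac{19733}{7620} \approx 2.5896$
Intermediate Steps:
$\frac{-4932 + D{\left(-36 \right)}}{-1082 + z} = \frac{-4932 + \frac{45}{-36}}{-1082 - 823} = \frac{-4932 + 45 \left(- \frac{1}{36}\right)}{-1905} = \left(-4932 - \frac{5}{4}\right) \left(- \frac{1}{1905}\right) = \left(- \frac{19733}{4}\right) \left(- \frac{1}{1905}\right) = \frac{19733}{7620}$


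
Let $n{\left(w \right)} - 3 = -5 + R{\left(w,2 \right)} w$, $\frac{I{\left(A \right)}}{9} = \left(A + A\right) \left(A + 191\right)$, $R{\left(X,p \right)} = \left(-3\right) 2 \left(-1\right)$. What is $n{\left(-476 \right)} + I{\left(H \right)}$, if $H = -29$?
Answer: $-87422$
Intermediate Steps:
$R{\left(X,p \right)} = 6$ ($R{\left(X,p \right)} = \left(-6\right) \left(-1\right) = 6$)
$I{\left(A \right)} = 18 A \left(191 + A\right)$ ($I{\left(A \right)} = 9 \left(A + A\right) \left(A + 191\right) = 9 \cdot 2 A \left(191 + A\right) = 18 A \left(191 + A\right)$)
$n{\left(w \right)} = -2 + 6 w$ ($n{\left(w \right)} = 3 + \left(-5 + 6 w\right) = -2 + 6 w$)
$n{\left(-476 \right)} + I{\left(H \right)} = \left(-2 + 6 \left(-476\right)\right) + 18 \left(-29\right) \left(191 - 29\right) = \left(-2 - 2856\right) + 18 \left(-29\right) 162 = -2858 - 84564 = -87422$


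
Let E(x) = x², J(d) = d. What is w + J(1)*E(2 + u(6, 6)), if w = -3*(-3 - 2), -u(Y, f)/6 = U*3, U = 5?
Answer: 7759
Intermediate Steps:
u(Y, f) = -90 (u(Y, f) = -30*3 = -6*15 = -90)
w = 15 (w = -3*(-5) = 15)
w + J(1)*E(2 + u(6, 6)) = 15 + 1*(2 - 90)² = 15 + 1*(-88)² = 15 + 1*7744 = 15 + 7744 = 7759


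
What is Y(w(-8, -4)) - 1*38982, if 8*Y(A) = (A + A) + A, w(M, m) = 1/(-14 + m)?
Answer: -1871137/48 ≈ -38982.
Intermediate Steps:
Y(A) = 3*A/8 (Y(A) = ((A + A) + A)/8 = (2*A + A)/8 = (3*A)/8 = 3*A/8)
Y(w(-8, -4)) - 1*38982 = 3/(8*(-14 - 4)) - 1*38982 = (3/8)/(-18) - 38982 = (3/8)*(-1/18) - 38982 = -1/48 - 38982 = -1871137/48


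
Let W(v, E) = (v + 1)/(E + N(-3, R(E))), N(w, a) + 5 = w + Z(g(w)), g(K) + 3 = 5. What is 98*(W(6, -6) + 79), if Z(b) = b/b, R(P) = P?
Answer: 99960/13 ≈ 7689.2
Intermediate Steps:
g(K) = 2 (g(K) = -3 + 5 = 2)
Z(b) = 1
N(w, a) = -4 + w (N(w, a) = -5 + (w + 1) = -5 + (1 + w) = -4 + w)
W(v, E) = (1 + v)/(-7 + E) (W(v, E) = (v + 1)/(E + (-4 - 3)) = (1 + v)/(E - 7) = (1 + v)/(-7 + E))
98*(W(6, -6) + 79) = 98*((1 + 6)/(-7 - 6) + 79) = 98*(7/(-13) + 79) = 98*(-1/13*7 + 79) = 98*(-7/13 + 79) = 98*(1020/13) = 99960/13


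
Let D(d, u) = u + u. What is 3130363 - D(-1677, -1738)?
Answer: 3133839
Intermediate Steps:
D(d, u) = 2*u
3130363 - D(-1677, -1738) = 3130363 - 2*(-1738) = 3130363 - 1*(-3476) = 3130363 + 3476 = 3133839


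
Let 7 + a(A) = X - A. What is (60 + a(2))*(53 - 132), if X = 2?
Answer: -4187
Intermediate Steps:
a(A) = -5 - A (a(A) = -7 + (2 - A) = -5 - A)
(60 + a(2))*(53 - 132) = (60 + (-5 - 1*2))*(53 - 132) = (60 + (-5 - 2))*(-79) = (60 - 7)*(-79) = 53*(-79) = -4187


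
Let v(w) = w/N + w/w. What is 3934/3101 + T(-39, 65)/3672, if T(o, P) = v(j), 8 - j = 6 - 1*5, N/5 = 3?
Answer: 15482353/12200220 ≈ 1.2690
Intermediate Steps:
N = 15 (N = 5*3 = 15)
j = 7 (j = 8 - (6 - 1*5) = 8 - (6 - 5) = 8 - 1*1 = 8 - 1 = 7)
v(w) = 1 + w/15 (v(w) = w/15 + w/w = w*(1/15) + 1 = w/15 + 1 = 1 + w/15)
T(o, P) = 22/15 (T(o, P) = 1 + (1/15)*7 = 1 + 7/15 = 22/15)
3934/3101 + T(-39, 65)/3672 = 3934/3101 + (22/15)/3672 = 3934*(1/3101) + (22/15)*(1/3672) = 562/443 + 11/27540 = 15482353/12200220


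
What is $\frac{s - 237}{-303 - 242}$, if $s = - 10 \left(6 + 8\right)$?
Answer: $\frac{377}{545} \approx 0.69174$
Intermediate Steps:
$s = -140$ ($s = \left(-10\right) 14 = -140$)
$\frac{s - 237}{-303 - 242} = \frac{-140 - 237}{-303 - 242} = - \frac{377}{-545} = \left(-377\right) \left(- \frac{1}{545}\right) = \frac{377}{545}$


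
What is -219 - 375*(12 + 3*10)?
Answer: -15969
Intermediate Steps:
-219 - 375*(12 + 3*10) = -219 - 375*(12 + 30) = -219 - 375*42 = -219 - 15750 = -15969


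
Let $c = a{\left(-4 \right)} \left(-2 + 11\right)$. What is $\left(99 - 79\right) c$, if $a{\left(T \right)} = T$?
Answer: $-720$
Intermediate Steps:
$c = -36$ ($c = - 4 \left(-2 + 11\right) = \left(-4\right) 9 = -36$)
$\left(99 - 79\right) c = \left(99 - 79\right) \left(-36\right) = 20 \left(-36\right) = -720$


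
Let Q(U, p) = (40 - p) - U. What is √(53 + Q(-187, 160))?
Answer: 2*√30 ≈ 10.954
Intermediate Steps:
Q(U, p) = 40 - U - p
√(53 + Q(-187, 160)) = √(53 + (40 - 1*(-187) - 1*160)) = √(53 + (40 + 187 - 160)) = √(53 + 67) = √120 = 2*√30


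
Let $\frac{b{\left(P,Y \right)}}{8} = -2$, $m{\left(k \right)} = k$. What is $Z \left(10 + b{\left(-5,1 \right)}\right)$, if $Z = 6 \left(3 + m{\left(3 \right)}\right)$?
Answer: $-216$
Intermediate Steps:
$Z = 36$ ($Z = 6 \left(3 + 3\right) = 6 \cdot 6 = 36$)
$b{\left(P,Y \right)} = -16$ ($b{\left(P,Y \right)} = 8 \left(-2\right) = -16$)
$Z \left(10 + b{\left(-5,1 \right)}\right) = 36 \left(10 - 16\right) = 36 \left(-6\right) = -216$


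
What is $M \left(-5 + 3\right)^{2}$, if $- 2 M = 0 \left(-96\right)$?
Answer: $0$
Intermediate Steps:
$M = 0$ ($M = - \frac{0 \left(-96\right)}{2} = \left(- \frac{1}{2}\right) 0 = 0$)
$M \left(-5 + 3\right)^{2} = 0 \left(-5 + 3\right)^{2} = 0 \left(-2\right)^{2} = 0 \cdot 4 = 0$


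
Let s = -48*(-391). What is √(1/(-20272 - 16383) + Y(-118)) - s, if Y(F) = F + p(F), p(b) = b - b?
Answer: -18768 + I*√158543541605/36655 ≈ -18768.0 + 10.863*I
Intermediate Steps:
s = 18768
p(b) = 0
Y(F) = F (Y(F) = F + 0 = F)
√(1/(-20272 - 16383) + Y(-118)) - s = √(1/(-20272 - 16383) - 118) - 1*18768 = √(1/(-36655) - 118) - 18768 = √(-1/36655 - 118) - 18768 = √(-4325291/36655) - 18768 = I*√158543541605/36655 - 18768 = -18768 + I*√158543541605/36655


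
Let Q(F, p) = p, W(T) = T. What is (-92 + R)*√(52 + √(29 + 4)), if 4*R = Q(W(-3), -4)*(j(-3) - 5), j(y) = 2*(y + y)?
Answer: -75*√(52 + √33) ≈ -569.92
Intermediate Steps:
j(y) = 4*y (j(y) = 2*(2*y) = 4*y)
R = 17 (R = (-4*(4*(-3) - 5))/4 = (-4*(-12 - 5))/4 = (-4*(-17))/4 = (¼)*68 = 17)
(-92 + R)*√(52 + √(29 + 4)) = (-92 + 17)*√(52 + √(29 + 4)) = -75*√(52 + √33)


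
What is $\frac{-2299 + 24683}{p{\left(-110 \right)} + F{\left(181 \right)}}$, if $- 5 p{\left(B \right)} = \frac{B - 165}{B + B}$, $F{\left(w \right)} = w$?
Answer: $\frac{89536}{723} \approx 123.84$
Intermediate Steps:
$p{\left(B \right)} = - \frac{-165 + B}{10 B}$ ($p{\left(B \right)} = - \frac{\left(B - 165\right) \frac{1}{B + B}}{5} = - \frac{\left(-165 + B\right) \frac{1}{2 B}}{5} = - \frac{\frac{1}{2} \frac{1}{B} \left(-165 + B\right)}{5} = - \frac{-165 + B}{10 B}$)
$\frac{-2299 + 24683}{p{\left(-110 \right)} + F{\left(181 \right)}} = \frac{-2299 + 24683}{\frac{165 - -110}{10 \left(-110\right)} + 181} = \frac{22384}{\frac{1}{10} \left(- \frac{1}{110}\right) \left(165 + 110\right) + 181} = \frac{22384}{\frac{1}{10} \left(- \frac{1}{110}\right) 275 + 181} = \frac{22384}{- \frac{1}{4} + 181} = \frac{22384}{\frac{723}{4}} = 22384 \cdot \frac{4}{723} = \frac{89536}{723}$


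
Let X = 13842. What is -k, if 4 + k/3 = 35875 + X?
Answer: -149139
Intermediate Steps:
k = 149139 (k = -12 + 3*(35875 + 13842) = -12 + 3*49717 = -12 + 149151 = 149139)
-k = -1*149139 = -149139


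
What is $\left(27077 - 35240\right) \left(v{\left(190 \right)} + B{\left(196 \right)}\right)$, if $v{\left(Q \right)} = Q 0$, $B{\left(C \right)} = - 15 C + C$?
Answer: $22399272$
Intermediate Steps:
$B{\left(C \right)} = - 14 C$
$v{\left(Q \right)} = 0$
$\left(27077 - 35240\right) \left(v{\left(190 \right)} + B{\left(196 \right)}\right) = \left(27077 - 35240\right) \left(0 - 2744\right) = - 8163 \left(0 - 2744\right) = \left(-8163\right) \left(-2744\right) = 22399272$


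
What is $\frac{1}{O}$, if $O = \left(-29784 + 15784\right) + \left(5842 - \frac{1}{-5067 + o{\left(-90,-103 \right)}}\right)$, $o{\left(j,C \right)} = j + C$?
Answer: $- \frac{5260}{42911079} \approx -0.00012258$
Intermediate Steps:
$o{\left(j,C \right)} = C + j$
$O = - \frac{42911079}{5260}$ ($O = \left(-29784 + 15784\right) + \left(5842 - \frac{1}{-5067 - 193}\right) = -14000 + \left(5842 - \frac{1}{-5067 - 193}\right) = -14000 + \left(5842 - \frac{1}{-5260}\right) = -14000 + \left(5842 - - \frac{1}{5260}\right) = -14000 + \left(5842 + \frac{1}{5260}\right) = -14000 + \frac{30728921}{5260} = - \frac{42911079}{5260} \approx -8158.0$)
$\frac{1}{O} = \frac{1}{- \frac{42911079}{5260}} = - \frac{5260}{42911079}$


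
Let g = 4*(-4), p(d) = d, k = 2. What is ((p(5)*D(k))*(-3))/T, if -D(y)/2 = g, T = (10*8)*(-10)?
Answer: 3/5 ≈ 0.60000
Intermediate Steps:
T = -800 (T = 80*(-10) = -800)
g = -16
D(y) = 32 (D(y) = -2*(-16) = 32)
((p(5)*D(k))*(-3))/T = ((5*32)*(-3))/(-800) = (160*(-3))*(-1/800) = -480*(-1/800) = 3/5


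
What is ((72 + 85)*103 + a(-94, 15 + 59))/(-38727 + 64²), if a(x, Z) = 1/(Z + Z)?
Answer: -2393309/5125388 ≈ -0.46695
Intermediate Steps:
a(x, Z) = 1/(2*Z)
((72 + 85)*103 + a(-94, 15 + 59))/(-38727 + 64²) = ((72 + 85)*103 + 1/(2*(15 + 59)))/(-38727 + 64²) = (157*103 + (½)/74)/(-38727 + 4096) = (16171 + (½)*(1/74))/(-34631) = (16171 + 1/148)*(-1/34631) = (2393309/148)*(-1/34631) = -2393309/5125388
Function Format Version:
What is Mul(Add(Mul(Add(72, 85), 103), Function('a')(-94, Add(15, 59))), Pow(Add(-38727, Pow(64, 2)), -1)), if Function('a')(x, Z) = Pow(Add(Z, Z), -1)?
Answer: Rational(-2393309, 5125388) ≈ -0.46695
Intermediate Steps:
Function('a')(x, Z) = Mul(Rational(1, 2), Pow(Z, -1)) (Function('a')(x, Z) = Pow(Mul(2, Z), -1) = Mul(Rational(1, 2), Pow(Z, -1)))
Mul(Add(Mul(Add(72, 85), 103), Function('a')(-94, Add(15, 59))), Pow(Add(-38727, Pow(64, 2)), -1)) = Mul(Add(Mul(Add(72, 85), 103), Mul(Rational(1, 2), Pow(Add(15, 59), -1))), Pow(Add(-38727, Pow(64, 2)), -1)) = Mul(Add(Mul(157, 103), Mul(Rational(1, 2), Pow(74, -1))), Pow(Add(-38727, 4096), -1)) = Mul(Add(16171, Mul(Rational(1, 2), Rational(1, 74))), Pow(-34631, -1)) = Mul(Add(16171, Rational(1, 148)), Rational(-1, 34631)) = Mul(Rational(2393309, 148), Rational(-1, 34631)) = Rational(-2393309, 5125388)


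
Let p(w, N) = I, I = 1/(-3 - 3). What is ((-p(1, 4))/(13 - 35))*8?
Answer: -2/33 ≈ -0.060606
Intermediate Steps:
I = -1/6 (I = 1/(-6) = -1/6 ≈ -0.16667)
p(w, N) = -1/6
((-p(1, 4))/(13 - 35))*8 = ((-1*(-1/6))/(13 - 35))*8 = ((1/6)/(-22))*8 = -1/22*1/6*8 = -1/132*8 = -2/33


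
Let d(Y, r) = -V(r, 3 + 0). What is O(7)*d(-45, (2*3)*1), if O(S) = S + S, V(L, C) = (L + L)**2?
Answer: -2016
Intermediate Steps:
V(L, C) = 4*L**2 (V(L, C) = (2*L)**2 = 4*L**2)
O(S) = 2*S
d(Y, r) = -4*r**2
O(7)*d(-45, (2*3)*1) = (2*7)*(-4*((2*3)*1)**2) = 14*(-4*(6*1)**2) = 14*(-4*6**2) = 14*(-4*36) = 14*(-144) = -2016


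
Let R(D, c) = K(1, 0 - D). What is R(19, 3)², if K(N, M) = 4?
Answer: 16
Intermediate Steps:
R(D, c) = 4
R(19, 3)² = 4² = 16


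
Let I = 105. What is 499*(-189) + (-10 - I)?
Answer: -94426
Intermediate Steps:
499*(-189) + (-10 - I) = 499*(-189) + (-10 - 1*105) = -94311 + (-10 - 105) = -94311 - 115 = -94426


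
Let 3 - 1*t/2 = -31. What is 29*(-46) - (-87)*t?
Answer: 4582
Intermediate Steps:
t = 68 (t = 6 - 2*(-31) = 6 + 62 = 68)
29*(-46) - (-87)*t = 29*(-46) - (-87)*68 = -1334 - 1*(-5916) = -1334 + 5916 = 4582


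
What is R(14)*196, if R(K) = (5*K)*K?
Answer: 192080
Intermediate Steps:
R(K) = 5*K**2
R(14)*196 = (5*14**2)*196 = (5*196)*196 = 980*196 = 192080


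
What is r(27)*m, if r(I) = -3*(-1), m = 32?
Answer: 96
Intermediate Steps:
r(I) = 3
r(27)*m = 3*32 = 96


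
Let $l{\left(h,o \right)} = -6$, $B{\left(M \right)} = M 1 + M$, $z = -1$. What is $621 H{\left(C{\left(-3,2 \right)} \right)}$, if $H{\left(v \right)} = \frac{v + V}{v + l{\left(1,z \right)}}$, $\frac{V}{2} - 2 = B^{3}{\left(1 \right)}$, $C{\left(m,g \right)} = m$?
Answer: $-1173$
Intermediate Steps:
$B{\left(M \right)} = 2 M$ ($B{\left(M \right)} = M + M = 2 M$)
$V = 20$ ($V = 4 + 2 \left(2 \cdot 1\right)^{3} = 4 + 2 \cdot 2^{3} = 4 + 2 \cdot 8 = 4 + 16 = 20$)
$H{\left(v \right)} = \frac{20 + v}{-6 + v}$ ($H{\left(v \right)} = \frac{v + 20}{v - 6} = \frac{20 + v}{-6 + v}$)
$621 H{\left(C{\left(-3,2 \right)} \right)} = 621 \frac{20 - 3}{-6 - 3} = 621 \frac{1}{-9} \cdot 17 = 621 \left(\left(- \frac{1}{9}\right) 17\right) = 621 \left(- \frac{17}{9}\right) = -1173$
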